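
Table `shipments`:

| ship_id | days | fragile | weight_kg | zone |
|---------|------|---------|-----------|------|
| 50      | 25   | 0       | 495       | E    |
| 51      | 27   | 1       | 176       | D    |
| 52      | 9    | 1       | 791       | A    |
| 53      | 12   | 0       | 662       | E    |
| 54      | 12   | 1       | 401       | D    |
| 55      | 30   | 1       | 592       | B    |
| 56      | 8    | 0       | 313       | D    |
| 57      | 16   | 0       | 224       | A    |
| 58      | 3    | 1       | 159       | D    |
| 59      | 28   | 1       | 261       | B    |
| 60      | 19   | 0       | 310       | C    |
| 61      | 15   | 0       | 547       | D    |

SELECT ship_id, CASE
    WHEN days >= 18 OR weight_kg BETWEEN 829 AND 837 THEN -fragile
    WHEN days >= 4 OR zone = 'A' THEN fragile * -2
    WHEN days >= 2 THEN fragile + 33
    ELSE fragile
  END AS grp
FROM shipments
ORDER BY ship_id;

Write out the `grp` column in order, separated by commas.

0, -1, -2, 0, -2, -1, 0, 0, 34, -1, 0, 0

ship_id=50: days >= 18 OR weight_kg BETWEEN 829 AND 837 → 0
ship_id=51: days >= 18 OR weight_kg BETWEEN 829 AND 837 → -1
ship_id=52: days >= 4 OR zone = 'A' → -2
ship_id=53: days >= 4 OR zone = 'A' → 0
ship_id=54: days >= 4 OR zone = 'A' → -2
ship_id=55: days >= 18 OR weight_kg BETWEEN 829 AND 837 → -1
ship_id=56: days >= 4 OR zone = 'A' → 0
ship_id=57: days >= 4 OR zone = 'A' → 0
ship_id=58: days >= 2 → 34
ship_id=59: days >= 18 OR weight_kg BETWEEN 829 AND 837 → -1
ship_id=60: days >= 18 OR weight_kg BETWEEN 829 AND 837 → 0
ship_id=61: days >= 4 OR zone = 'A' → 0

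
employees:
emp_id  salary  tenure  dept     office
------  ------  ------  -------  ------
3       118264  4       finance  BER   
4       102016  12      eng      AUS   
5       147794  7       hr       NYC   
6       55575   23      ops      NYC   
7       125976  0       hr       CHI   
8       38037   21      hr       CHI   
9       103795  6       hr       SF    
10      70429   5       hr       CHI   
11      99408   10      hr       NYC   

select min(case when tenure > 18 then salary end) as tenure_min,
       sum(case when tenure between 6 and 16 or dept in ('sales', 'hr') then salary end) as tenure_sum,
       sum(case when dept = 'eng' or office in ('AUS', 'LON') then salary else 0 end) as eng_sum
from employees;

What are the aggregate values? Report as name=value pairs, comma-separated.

tenure_min=38037, tenure_sum=687455, eng_sum=102016

[tenure_min: tenure > 18]
emp_id=3: ✗
emp_id=4: ✗
emp_id=5: ✗
emp_id=6: ✓ → 55575
emp_id=7: ✗
emp_id=8: ✓ → 38037
emp_id=9: ✗
emp_id=10: ✗
emp_id=11: ✗
tenure_min = MIN(55575, 38037) = 38037
—
[tenure_sum: tenure between 6 and 16 or dept in ('sales', 'hr')]
emp_id=3: ✗
emp_id=4: ✓ → 102016
emp_id=5: ✓ → 147794
emp_id=6: ✗
emp_id=7: ✓ → 125976
emp_id=8: ✓ → 38037
emp_id=9: ✓ → 103795
emp_id=10: ✓ → 70429
emp_id=11: ✓ → 99408
tenure_sum = 102016 + 147794 + 125976 + 38037 + 103795 + 70429 + 99408 = 687455
—
[eng_sum: dept = 'eng' or office in ('AUS', 'LON')]
emp_id=3: ✗
emp_id=4: ✓ → 102016
emp_id=5: ✗
emp_id=6: ✗
emp_id=7: ✗
emp_id=8: ✗
emp_id=9: ✗
emp_id=10: ✗
emp_id=11: ✗
eng_sum = 102016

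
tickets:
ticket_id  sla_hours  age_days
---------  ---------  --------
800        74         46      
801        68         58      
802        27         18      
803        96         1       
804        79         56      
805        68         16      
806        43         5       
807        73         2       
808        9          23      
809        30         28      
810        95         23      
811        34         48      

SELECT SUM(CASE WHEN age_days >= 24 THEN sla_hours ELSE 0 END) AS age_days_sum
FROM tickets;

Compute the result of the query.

ticket_id=800: ✓ → 74
ticket_id=801: ✓ → 68
ticket_id=802: ✗
ticket_id=803: ✗
ticket_id=804: ✓ → 79
ticket_id=805: ✗
ticket_id=806: ✗
ticket_id=807: ✗
ticket_id=808: ✗
ticket_id=809: ✓ → 30
ticket_id=810: ✗
ticket_id=811: ✓ → 34
age_days_sum = 74 + 68 + 79 + 30 + 34 = 285

285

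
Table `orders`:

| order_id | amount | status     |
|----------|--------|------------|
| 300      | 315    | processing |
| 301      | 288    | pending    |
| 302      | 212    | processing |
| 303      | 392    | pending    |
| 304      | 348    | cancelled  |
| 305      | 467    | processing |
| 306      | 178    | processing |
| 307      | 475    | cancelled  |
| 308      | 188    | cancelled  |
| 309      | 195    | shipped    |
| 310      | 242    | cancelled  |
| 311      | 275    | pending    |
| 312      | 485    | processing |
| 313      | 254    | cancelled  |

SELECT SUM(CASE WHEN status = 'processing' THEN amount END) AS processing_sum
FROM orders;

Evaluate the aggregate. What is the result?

order_id=300: ✓ → 315
order_id=301: ✗
order_id=302: ✓ → 212
order_id=303: ✗
order_id=304: ✗
order_id=305: ✓ → 467
order_id=306: ✓ → 178
order_id=307: ✗
order_id=308: ✗
order_id=309: ✗
order_id=310: ✗
order_id=311: ✗
order_id=312: ✓ → 485
order_id=313: ✗
processing_sum = 315 + 212 + 467 + 178 + 485 = 1657

1657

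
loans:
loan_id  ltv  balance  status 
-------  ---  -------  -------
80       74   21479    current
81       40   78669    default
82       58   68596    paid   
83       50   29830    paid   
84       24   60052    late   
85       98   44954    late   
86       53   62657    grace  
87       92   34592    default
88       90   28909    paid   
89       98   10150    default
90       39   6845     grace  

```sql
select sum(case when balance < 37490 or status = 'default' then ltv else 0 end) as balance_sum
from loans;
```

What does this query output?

loan_id=80: ✓ → 74
loan_id=81: ✓ → 40
loan_id=82: ✗
loan_id=83: ✓ → 50
loan_id=84: ✗
loan_id=85: ✗
loan_id=86: ✗
loan_id=87: ✓ → 92
loan_id=88: ✓ → 90
loan_id=89: ✓ → 98
loan_id=90: ✓ → 39
balance_sum = 74 + 40 + 50 + 92 + 90 + 98 + 39 = 483

483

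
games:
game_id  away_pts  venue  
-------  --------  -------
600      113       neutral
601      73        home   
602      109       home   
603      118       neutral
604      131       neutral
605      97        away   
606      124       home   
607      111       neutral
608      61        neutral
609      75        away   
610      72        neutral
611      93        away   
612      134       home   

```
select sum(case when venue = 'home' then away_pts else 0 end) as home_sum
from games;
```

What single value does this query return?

440

game_id=600: ✗
game_id=601: ✓ → 73
game_id=602: ✓ → 109
game_id=603: ✗
game_id=604: ✗
game_id=605: ✗
game_id=606: ✓ → 124
game_id=607: ✗
game_id=608: ✗
game_id=609: ✗
game_id=610: ✗
game_id=611: ✗
game_id=612: ✓ → 134
home_sum = 73 + 109 + 124 + 134 = 440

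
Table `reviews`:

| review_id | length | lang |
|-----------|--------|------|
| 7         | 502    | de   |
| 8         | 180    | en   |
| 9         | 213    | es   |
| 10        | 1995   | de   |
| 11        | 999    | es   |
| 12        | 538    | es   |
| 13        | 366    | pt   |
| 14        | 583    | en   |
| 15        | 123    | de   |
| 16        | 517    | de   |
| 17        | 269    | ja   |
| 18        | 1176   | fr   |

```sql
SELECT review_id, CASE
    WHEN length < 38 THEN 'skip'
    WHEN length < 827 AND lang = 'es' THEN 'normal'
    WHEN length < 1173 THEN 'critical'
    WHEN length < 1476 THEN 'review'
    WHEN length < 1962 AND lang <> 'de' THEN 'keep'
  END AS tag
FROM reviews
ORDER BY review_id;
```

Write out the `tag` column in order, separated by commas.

critical, critical, normal, NULL, critical, normal, critical, critical, critical, critical, critical, review

review_id=7: length < 1173 → critical
review_id=8: length < 1173 → critical
review_id=9: length < 827 AND lang = 'es' → normal
review_id=10: (no match → NULL) → NULL
review_id=11: length < 1173 → critical
review_id=12: length < 827 AND lang = 'es' → normal
review_id=13: length < 1173 → critical
review_id=14: length < 1173 → critical
review_id=15: length < 1173 → critical
review_id=16: length < 1173 → critical
review_id=17: length < 1173 → critical
review_id=18: length < 1476 → review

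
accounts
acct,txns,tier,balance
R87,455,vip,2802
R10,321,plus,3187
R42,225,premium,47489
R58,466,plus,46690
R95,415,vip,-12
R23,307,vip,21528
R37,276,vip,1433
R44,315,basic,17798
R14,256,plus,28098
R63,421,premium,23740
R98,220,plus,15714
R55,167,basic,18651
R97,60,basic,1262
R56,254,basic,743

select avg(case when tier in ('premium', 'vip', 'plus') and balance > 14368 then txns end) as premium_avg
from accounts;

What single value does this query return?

315.8333333333

acct=R87: ✗
acct=R10: ✗
acct=R42: ✓ → 225
acct=R58: ✓ → 466
acct=R95: ✗
acct=R23: ✓ → 307
acct=R37: ✗
acct=R44: ✗
acct=R14: ✓ → 256
acct=R63: ✓ → 421
acct=R98: ✓ → 220
acct=R55: ✗
acct=R97: ✗
acct=R56: ✗
premium_avg = (225 + 466 + 307 + 256 + 421 + 220) / 6 = 315.8333333333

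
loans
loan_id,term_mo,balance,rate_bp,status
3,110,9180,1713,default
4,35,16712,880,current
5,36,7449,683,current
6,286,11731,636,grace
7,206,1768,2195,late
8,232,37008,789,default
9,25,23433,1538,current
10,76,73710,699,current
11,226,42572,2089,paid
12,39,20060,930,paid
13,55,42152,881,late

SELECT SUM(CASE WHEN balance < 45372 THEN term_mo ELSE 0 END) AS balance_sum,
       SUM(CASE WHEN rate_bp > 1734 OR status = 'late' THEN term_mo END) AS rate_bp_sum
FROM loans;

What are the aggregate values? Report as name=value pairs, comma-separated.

balance_sum=1250, rate_bp_sum=487

[balance_sum: balance < 45372]
loan_id=3: ✓ → 110
loan_id=4: ✓ → 35
loan_id=5: ✓ → 36
loan_id=6: ✓ → 286
loan_id=7: ✓ → 206
loan_id=8: ✓ → 232
loan_id=9: ✓ → 25
loan_id=10: ✗
loan_id=11: ✓ → 226
loan_id=12: ✓ → 39
loan_id=13: ✓ → 55
balance_sum = 110 + 35 + 36 + 286 + 206 + 232 + 25 + 226 + 39 + 55 = 1250
—
[rate_bp_sum: rate_bp > 1734 OR status = 'late']
loan_id=3: ✗
loan_id=4: ✗
loan_id=5: ✗
loan_id=6: ✗
loan_id=7: ✓ → 206
loan_id=8: ✗
loan_id=9: ✗
loan_id=10: ✗
loan_id=11: ✓ → 226
loan_id=12: ✗
loan_id=13: ✓ → 55
rate_bp_sum = 206 + 226 + 55 = 487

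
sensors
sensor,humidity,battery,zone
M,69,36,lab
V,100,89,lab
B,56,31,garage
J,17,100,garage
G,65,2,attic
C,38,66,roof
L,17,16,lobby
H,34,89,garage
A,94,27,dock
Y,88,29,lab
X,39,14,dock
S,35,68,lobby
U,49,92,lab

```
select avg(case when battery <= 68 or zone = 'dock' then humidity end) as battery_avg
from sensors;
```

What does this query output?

55.6666666667

sensor=M: ✓ → 69
sensor=V: ✗
sensor=B: ✓ → 56
sensor=J: ✗
sensor=G: ✓ → 65
sensor=C: ✓ → 38
sensor=L: ✓ → 17
sensor=H: ✗
sensor=A: ✓ → 94
sensor=Y: ✓ → 88
sensor=X: ✓ → 39
sensor=S: ✓ → 35
sensor=U: ✗
battery_avg = (69 + 56 + 65 + 38 + 17 + 94 + 88 + 39 + 35) / 9 = 55.6666666667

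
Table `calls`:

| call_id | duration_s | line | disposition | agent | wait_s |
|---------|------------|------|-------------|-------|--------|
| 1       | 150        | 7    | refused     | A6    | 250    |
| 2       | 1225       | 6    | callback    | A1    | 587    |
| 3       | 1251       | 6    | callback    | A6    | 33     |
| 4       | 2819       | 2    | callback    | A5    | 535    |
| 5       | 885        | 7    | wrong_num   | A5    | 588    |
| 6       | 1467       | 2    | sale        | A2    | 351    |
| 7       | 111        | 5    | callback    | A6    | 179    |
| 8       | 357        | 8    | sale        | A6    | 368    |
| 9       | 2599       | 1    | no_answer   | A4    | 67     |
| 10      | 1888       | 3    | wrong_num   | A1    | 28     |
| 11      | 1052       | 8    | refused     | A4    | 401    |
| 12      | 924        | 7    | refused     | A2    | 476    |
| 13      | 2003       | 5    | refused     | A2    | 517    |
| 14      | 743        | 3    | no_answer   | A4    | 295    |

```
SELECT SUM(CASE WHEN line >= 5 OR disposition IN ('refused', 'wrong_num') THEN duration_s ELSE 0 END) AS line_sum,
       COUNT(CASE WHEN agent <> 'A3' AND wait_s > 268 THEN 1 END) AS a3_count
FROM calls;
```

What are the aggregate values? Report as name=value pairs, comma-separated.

[line_sum: line >= 5 OR disposition IN ('refused', 'wrong_num')]
call_id=1: ✓ → 150
call_id=2: ✓ → 1225
call_id=3: ✓ → 1251
call_id=4: ✗
call_id=5: ✓ → 885
call_id=6: ✗
call_id=7: ✓ → 111
call_id=8: ✓ → 357
call_id=9: ✗
call_id=10: ✓ → 1888
call_id=11: ✓ → 1052
call_id=12: ✓ → 924
call_id=13: ✓ → 2003
call_id=14: ✗
line_sum = 150 + 1225 + 1251 + 885 + 111 + 357 + 1888 + 1052 + 924 + 2003 = 9846
—
[a3_count: agent <> 'A3' AND wait_s > 268]
call_id=1: ✗
call_id=2: ✓ → 1
call_id=3: ✗
call_id=4: ✓ → 1
call_id=5: ✓ → 1
call_id=6: ✓ → 1
call_id=7: ✗
call_id=8: ✓ → 1
call_id=9: ✗
call_id=10: ✗
call_id=11: ✓ → 1
call_id=12: ✓ → 1
call_id=13: ✓ → 1
call_id=14: ✓ → 1
a3_count = COUNT(1, 1, 1, 1, 1, 1, 1, 1, 1) = 9

line_sum=9846, a3_count=9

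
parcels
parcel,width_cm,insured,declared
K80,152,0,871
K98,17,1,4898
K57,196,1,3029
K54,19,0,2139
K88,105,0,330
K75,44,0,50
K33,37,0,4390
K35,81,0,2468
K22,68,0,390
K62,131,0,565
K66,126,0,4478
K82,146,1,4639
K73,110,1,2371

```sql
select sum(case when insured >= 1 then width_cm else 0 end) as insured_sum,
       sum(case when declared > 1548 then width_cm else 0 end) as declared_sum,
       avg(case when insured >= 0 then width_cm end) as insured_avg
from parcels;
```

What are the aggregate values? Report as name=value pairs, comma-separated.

[insured_sum: insured >= 1]
parcel=K80: ✗
parcel=K98: ✓ → 17
parcel=K57: ✓ → 196
parcel=K54: ✗
parcel=K88: ✗
parcel=K75: ✗
parcel=K33: ✗
parcel=K35: ✗
parcel=K22: ✗
parcel=K62: ✗
parcel=K66: ✗
parcel=K82: ✓ → 146
parcel=K73: ✓ → 110
insured_sum = 17 + 196 + 146 + 110 = 469
—
[declared_sum: declared > 1548]
parcel=K80: ✗
parcel=K98: ✓ → 17
parcel=K57: ✓ → 196
parcel=K54: ✓ → 19
parcel=K88: ✗
parcel=K75: ✗
parcel=K33: ✓ → 37
parcel=K35: ✓ → 81
parcel=K22: ✗
parcel=K62: ✗
parcel=K66: ✓ → 126
parcel=K82: ✓ → 146
parcel=K73: ✓ → 110
declared_sum = 17 + 196 + 19 + 37 + 81 + 126 + 146 + 110 = 732
—
[insured_avg: insured >= 0]
parcel=K80: ✓ → 152
parcel=K98: ✓ → 17
parcel=K57: ✓ → 196
parcel=K54: ✓ → 19
parcel=K88: ✓ → 105
parcel=K75: ✓ → 44
parcel=K33: ✓ → 37
parcel=K35: ✓ → 81
parcel=K22: ✓ → 68
parcel=K62: ✓ → 131
parcel=K66: ✓ → 126
parcel=K82: ✓ → 146
parcel=K73: ✓ → 110
insured_avg = (152 + 17 + 196 + 19 + 105 + 44 + 37 + 81 + 68 + 131 + 126 + 146 + 110) / 13 = 94.7692307692

insured_sum=469, declared_sum=732, insured_avg=94.7692307692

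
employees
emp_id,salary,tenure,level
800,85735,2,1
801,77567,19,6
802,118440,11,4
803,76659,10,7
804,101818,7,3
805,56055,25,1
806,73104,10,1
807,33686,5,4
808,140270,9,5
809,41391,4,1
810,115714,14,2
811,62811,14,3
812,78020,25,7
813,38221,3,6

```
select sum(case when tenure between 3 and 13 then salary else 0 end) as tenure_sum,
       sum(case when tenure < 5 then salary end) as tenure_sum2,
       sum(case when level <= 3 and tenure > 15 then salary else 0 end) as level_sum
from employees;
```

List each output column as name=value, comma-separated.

[tenure_sum: tenure between 3 and 13]
emp_id=800: ✗
emp_id=801: ✗
emp_id=802: ✓ → 118440
emp_id=803: ✓ → 76659
emp_id=804: ✓ → 101818
emp_id=805: ✗
emp_id=806: ✓ → 73104
emp_id=807: ✓ → 33686
emp_id=808: ✓ → 140270
emp_id=809: ✓ → 41391
emp_id=810: ✗
emp_id=811: ✗
emp_id=812: ✗
emp_id=813: ✓ → 38221
tenure_sum = 118440 + 76659 + 101818 + 73104 + 33686 + 140270 + 41391 + 38221 = 623589
—
[tenure_sum2: tenure < 5]
emp_id=800: ✓ → 85735
emp_id=801: ✗
emp_id=802: ✗
emp_id=803: ✗
emp_id=804: ✗
emp_id=805: ✗
emp_id=806: ✗
emp_id=807: ✗
emp_id=808: ✗
emp_id=809: ✓ → 41391
emp_id=810: ✗
emp_id=811: ✗
emp_id=812: ✗
emp_id=813: ✓ → 38221
tenure_sum2 = 85735 + 41391 + 38221 = 165347
—
[level_sum: level <= 3 and tenure > 15]
emp_id=800: ✗
emp_id=801: ✗
emp_id=802: ✗
emp_id=803: ✗
emp_id=804: ✗
emp_id=805: ✓ → 56055
emp_id=806: ✗
emp_id=807: ✗
emp_id=808: ✗
emp_id=809: ✗
emp_id=810: ✗
emp_id=811: ✗
emp_id=812: ✗
emp_id=813: ✗
level_sum = 56055

tenure_sum=623589, tenure_sum2=165347, level_sum=56055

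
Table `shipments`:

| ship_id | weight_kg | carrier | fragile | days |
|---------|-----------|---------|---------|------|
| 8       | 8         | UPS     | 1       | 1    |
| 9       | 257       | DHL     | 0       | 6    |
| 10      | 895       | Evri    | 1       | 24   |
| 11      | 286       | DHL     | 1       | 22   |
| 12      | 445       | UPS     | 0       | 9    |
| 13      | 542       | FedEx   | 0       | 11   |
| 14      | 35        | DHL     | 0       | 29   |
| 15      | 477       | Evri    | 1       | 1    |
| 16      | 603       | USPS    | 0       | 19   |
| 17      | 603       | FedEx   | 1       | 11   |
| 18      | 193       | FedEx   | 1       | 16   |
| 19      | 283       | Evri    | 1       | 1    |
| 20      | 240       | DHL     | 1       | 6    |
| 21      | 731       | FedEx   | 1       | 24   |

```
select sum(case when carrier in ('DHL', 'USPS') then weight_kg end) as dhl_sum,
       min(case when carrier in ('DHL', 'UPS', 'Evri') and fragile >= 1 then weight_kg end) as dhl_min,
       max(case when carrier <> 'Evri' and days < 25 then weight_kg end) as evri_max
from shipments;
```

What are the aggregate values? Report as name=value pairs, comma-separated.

[dhl_sum: carrier in ('DHL', 'USPS')]
ship_id=8: ✗
ship_id=9: ✓ → 257
ship_id=10: ✗
ship_id=11: ✓ → 286
ship_id=12: ✗
ship_id=13: ✗
ship_id=14: ✓ → 35
ship_id=15: ✗
ship_id=16: ✓ → 603
ship_id=17: ✗
ship_id=18: ✗
ship_id=19: ✗
ship_id=20: ✓ → 240
ship_id=21: ✗
dhl_sum = 257 + 286 + 35 + 603 + 240 = 1421
—
[dhl_min: carrier in ('DHL', 'UPS', 'Evri') and fragile >= 1]
ship_id=8: ✓ → 8
ship_id=9: ✗
ship_id=10: ✓ → 895
ship_id=11: ✓ → 286
ship_id=12: ✗
ship_id=13: ✗
ship_id=14: ✗
ship_id=15: ✓ → 477
ship_id=16: ✗
ship_id=17: ✗
ship_id=18: ✗
ship_id=19: ✓ → 283
ship_id=20: ✓ → 240
ship_id=21: ✗
dhl_min = MIN(8, 895, 286, 477, 283, 240) = 8
—
[evri_max: carrier <> 'Evri' and days < 25]
ship_id=8: ✓ → 8
ship_id=9: ✓ → 257
ship_id=10: ✗
ship_id=11: ✓ → 286
ship_id=12: ✓ → 445
ship_id=13: ✓ → 542
ship_id=14: ✗
ship_id=15: ✗
ship_id=16: ✓ → 603
ship_id=17: ✓ → 603
ship_id=18: ✓ → 193
ship_id=19: ✗
ship_id=20: ✓ → 240
ship_id=21: ✓ → 731
evri_max = MAX(8, 257, 286, 445, 542, 603, 603, 193, 240, 731) = 731

dhl_sum=1421, dhl_min=8, evri_max=731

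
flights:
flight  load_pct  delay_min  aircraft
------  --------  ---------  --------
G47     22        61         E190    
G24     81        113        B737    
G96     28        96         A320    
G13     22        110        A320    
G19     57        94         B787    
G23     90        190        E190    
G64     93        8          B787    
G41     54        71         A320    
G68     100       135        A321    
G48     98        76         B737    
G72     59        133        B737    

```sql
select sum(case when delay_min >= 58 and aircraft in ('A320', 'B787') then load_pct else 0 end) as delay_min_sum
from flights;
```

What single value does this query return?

161

flight=G47: ✗
flight=G24: ✗
flight=G96: ✓ → 28
flight=G13: ✓ → 22
flight=G19: ✓ → 57
flight=G23: ✗
flight=G64: ✗
flight=G41: ✓ → 54
flight=G68: ✗
flight=G48: ✗
flight=G72: ✗
delay_min_sum = 28 + 22 + 57 + 54 = 161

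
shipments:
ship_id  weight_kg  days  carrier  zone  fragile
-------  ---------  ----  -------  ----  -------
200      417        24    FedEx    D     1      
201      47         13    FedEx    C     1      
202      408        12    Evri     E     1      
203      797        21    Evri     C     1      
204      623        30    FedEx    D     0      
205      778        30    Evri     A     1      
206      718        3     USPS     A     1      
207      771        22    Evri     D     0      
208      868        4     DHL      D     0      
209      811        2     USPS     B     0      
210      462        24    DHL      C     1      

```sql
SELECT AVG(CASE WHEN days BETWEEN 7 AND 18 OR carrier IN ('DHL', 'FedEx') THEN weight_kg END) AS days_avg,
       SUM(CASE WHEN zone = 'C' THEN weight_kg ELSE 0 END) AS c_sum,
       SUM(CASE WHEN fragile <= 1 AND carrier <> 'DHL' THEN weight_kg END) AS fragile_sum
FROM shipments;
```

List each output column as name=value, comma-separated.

[days_avg: days BETWEEN 7 AND 18 OR carrier IN ('DHL', 'FedEx')]
ship_id=200: ✓ → 417
ship_id=201: ✓ → 47
ship_id=202: ✓ → 408
ship_id=203: ✗
ship_id=204: ✓ → 623
ship_id=205: ✗
ship_id=206: ✗
ship_id=207: ✗
ship_id=208: ✓ → 868
ship_id=209: ✗
ship_id=210: ✓ → 462
days_avg = (417 + 47 + 408 + 623 + 868 + 462) / 6 = 470.8333333333
—
[c_sum: zone = 'C']
ship_id=200: ✗
ship_id=201: ✓ → 47
ship_id=202: ✗
ship_id=203: ✓ → 797
ship_id=204: ✗
ship_id=205: ✗
ship_id=206: ✗
ship_id=207: ✗
ship_id=208: ✗
ship_id=209: ✗
ship_id=210: ✓ → 462
c_sum = 47 + 797 + 462 = 1306
—
[fragile_sum: fragile <= 1 AND carrier <> 'DHL']
ship_id=200: ✓ → 417
ship_id=201: ✓ → 47
ship_id=202: ✓ → 408
ship_id=203: ✓ → 797
ship_id=204: ✓ → 623
ship_id=205: ✓ → 778
ship_id=206: ✓ → 718
ship_id=207: ✓ → 771
ship_id=208: ✗
ship_id=209: ✓ → 811
ship_id=210: ✗
fragile_sum = 417 + 47 + 408 + 797 + 623 + 778 + 718 + 771 + 811 = 5370

days_avg=470.8333333333, c_sum=1306, fragile_sum=5370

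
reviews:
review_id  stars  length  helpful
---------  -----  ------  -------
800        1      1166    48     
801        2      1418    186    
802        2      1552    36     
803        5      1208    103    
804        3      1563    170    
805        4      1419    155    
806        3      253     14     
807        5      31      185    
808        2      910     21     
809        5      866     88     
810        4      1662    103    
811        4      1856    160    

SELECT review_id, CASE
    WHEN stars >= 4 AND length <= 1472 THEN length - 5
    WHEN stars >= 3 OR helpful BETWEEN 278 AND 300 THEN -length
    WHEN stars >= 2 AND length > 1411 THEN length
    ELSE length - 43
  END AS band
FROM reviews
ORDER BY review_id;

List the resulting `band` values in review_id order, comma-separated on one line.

review_id=800: ELSE → 1123
review_id=801: stars >= 2 AND length > 1411 → 1418
review_id=802: stars >= 2 AND length > 1411 → 1552
review_id=803: stars >= 4 AND length <= 1472 → 1203
review_id=804: stars >= 3 OR helpful BETWEEN 278 AND 300 → -1563
review_id=805: stars >= 4 AND length <= 1472 → 1414
review_id=806: stars >= 3 OR helpful BETWEEN 278 AND 300 → -253
review_id=807: stars >= 4 AND length <= 1472 → 26
review_id=808: ELSE → 867
review_id=809: stars >= 4 AND length <= 1472 → 861
review_id=810: stars >= 3 OR helpful BETWEEN 278 AND 300 → -1662
review_id=811: stars >= 3 OR helpful BETWEEN 278 AND 300 → -1856

1123, 1418, 1552, 1203, -1563, 1414, -253, 26, 867, 861, -1662, -1856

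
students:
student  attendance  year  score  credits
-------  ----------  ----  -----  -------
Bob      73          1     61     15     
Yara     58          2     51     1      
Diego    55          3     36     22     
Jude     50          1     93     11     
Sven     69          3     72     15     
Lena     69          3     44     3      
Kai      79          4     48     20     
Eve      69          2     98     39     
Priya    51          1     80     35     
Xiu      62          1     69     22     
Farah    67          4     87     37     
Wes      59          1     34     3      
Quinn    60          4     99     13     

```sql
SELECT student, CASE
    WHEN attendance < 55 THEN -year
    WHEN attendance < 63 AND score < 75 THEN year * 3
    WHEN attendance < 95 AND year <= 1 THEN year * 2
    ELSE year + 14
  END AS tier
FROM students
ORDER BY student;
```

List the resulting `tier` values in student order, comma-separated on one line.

2, 9, 16, 18, -1, 18, 17, -1, 18, 17, 3, 3, 6

student=Bob: attendance < 95 AND year <= 1 → 2
student=Diego: attendance < 63 AND score < 75 → 9
student=Eve: ELSE → 16
student=Farah: ELSE → 18
student=Jude: attendance < 55 → -1
student=Kai: ELSE → 18
student=Lena: ELSE → 17
student=Priya: attendance < 55 → -1
student=Quinn: ELSE → 18
student=Sven: ELSE → 17
student=Wes: attendance < 63 AND score < 75 → 3
student=Xiu: attendance < 63 AND score < 75 → 3
student=Yara: attendance < 63 AND score < 75 → 6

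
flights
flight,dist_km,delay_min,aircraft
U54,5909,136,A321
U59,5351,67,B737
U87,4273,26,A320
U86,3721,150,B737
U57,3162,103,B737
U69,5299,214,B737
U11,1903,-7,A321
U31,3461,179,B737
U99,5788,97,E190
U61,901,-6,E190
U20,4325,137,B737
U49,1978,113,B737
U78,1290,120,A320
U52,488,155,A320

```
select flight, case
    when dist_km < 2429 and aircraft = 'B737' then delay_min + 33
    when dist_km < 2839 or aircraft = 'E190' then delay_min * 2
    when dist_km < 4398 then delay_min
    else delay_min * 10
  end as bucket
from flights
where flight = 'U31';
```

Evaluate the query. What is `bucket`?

179

flight = U31: dist_km=3461, delay_min=179, aircraft=B737.
dist_km < 2429 and aircraft = 'B737' → false
dist_km < 2839 or aircraft = 'E190' → false
dist_km < 4398 → true → 179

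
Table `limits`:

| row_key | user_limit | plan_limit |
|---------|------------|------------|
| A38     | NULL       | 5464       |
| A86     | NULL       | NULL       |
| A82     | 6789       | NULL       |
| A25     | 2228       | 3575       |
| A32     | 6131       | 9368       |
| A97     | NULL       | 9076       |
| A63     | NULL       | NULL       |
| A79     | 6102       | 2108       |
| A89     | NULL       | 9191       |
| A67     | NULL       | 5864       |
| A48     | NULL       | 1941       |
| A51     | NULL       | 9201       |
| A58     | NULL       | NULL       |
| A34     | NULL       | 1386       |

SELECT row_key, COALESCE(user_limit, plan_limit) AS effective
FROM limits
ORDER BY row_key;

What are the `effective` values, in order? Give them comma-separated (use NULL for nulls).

row_key=A25: user_limit=2228 → 2228
row_key=A32: user_limit=6131 → 6131
row_key=A34: user_limit=NULL, plan_limit=1386 → 1386
row_key=A38: user_limit=NULL, plan_limit=5464 → 5464
row_key=A48: user_limit=NULL, plan_limit=1941 → 1941
row_key=A51: user_limit=NULL, plan_limit=9201 → 9201
row_key=A58: user_limit=NULL, plan_limit=NULL (all NULL) → NULL
row_key=A63: user_limit=NULL, plan_limit=NULL (all NULL) → NULL
row_key=A67: user_limit=NULL, plan_limit=5864 → 5864
row_key=A79: user_limit=6102 → 6102
row_key=A82: user_limit=6789 → 6789
row_key=A86: user_limit=NULL, plan_limit=NULL (all NULL) → NULL
row_key=A89: user_limit=NULL, plan_limit=9191 → 9191
row_key=A97: user_limit=NULL, plan_limit=9076 → 9076

2228, 6131, 1386, 5464, 1941, 9201, NULL, NULL, 5864, 6102, 6789, NULL, 9191, 9076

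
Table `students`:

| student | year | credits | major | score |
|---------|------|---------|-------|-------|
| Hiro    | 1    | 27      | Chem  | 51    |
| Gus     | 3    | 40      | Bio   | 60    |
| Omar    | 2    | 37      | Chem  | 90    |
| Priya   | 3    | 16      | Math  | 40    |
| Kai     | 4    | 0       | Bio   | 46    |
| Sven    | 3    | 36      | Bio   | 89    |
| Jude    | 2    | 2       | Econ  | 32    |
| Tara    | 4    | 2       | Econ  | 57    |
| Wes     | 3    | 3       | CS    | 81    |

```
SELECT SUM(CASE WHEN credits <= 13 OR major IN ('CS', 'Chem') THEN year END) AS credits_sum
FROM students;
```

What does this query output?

16

student=Hiro: ✓ → 1
student=Gus: ✗
student=Omar: ✓ → 2
student=Priya: ✗
student=Kai: ✓ → 4
student=Sven: ✗
student=Jude: ✓ → 2
student=Tara: ✓ → 4
student=Wes: ✓ → 3
credits_sum = 1 + 2 + 4 + 2 + 4 + 3 = 16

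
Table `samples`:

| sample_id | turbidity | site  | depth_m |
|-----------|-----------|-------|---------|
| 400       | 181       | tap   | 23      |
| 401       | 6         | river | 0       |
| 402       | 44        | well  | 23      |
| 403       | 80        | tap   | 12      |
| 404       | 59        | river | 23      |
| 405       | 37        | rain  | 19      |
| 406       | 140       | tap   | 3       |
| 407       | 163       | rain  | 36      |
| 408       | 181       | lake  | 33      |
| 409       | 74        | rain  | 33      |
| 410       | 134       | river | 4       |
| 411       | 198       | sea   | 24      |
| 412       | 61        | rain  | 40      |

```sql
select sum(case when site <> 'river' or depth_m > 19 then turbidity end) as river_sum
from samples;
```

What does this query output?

sample_id=400: ✓ → 181
sample_id=401: ✗
sample_id=402: ✓ → 44
sample_id=403: ✓ → 80
sample_id=404: ✓ → 59
sample_id=405: ✓ → 37
sample_id=406: ✓ → 140
sample_id=407: ✓ → 163
sample_id=408: ✓ → 181
sample_id=409: ✓ → 74
sample_id=410: ✗
sample_id=411: ✓ → 198
sample_id=412: ✓ → 61
river_sum = 181 + 44 + 80 + 59 + 37 + 140 + 163 + 181 + 74 + 198 + 61 = 1218

1218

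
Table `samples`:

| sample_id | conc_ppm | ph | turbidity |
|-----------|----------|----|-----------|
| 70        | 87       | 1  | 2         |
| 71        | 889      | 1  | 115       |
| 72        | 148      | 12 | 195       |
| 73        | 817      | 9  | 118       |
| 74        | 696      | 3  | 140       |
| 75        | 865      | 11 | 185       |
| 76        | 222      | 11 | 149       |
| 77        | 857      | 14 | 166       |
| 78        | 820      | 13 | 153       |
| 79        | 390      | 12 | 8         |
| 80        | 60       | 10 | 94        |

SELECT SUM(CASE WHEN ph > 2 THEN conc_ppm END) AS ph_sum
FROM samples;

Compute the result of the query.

sample_id=70: ✗
sample_id=71: ✗
sample_id=72: ✓ → 148
sample_id=73: ✓ → 817
sample_id=74: ✓ → 696
sample_id=75: ✓ → 865
sample_id=76: ✓ → 222
sample_id=77: ✓ → 857
sample_id=78: ✓ → 820
sample_id=79: ✓ → 390
sample_id=80: ✓ → 60
ph_sum = 148 + 817 + 696 + 865 + 222 + 857 + 820 + 390 + 60 = 4875

4875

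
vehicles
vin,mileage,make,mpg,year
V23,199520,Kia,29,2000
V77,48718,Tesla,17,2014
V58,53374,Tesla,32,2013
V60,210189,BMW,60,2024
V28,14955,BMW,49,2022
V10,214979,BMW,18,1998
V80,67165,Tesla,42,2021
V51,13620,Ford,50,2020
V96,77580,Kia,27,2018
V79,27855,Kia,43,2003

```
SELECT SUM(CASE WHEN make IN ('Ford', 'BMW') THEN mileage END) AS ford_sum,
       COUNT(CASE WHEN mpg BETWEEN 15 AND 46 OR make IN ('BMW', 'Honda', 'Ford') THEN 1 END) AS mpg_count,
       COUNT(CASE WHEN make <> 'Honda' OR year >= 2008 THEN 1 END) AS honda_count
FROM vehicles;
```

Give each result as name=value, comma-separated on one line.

[ford_sum: make IN ('Ford', 'BMW')]
vin=V23: ✗
vin=V77: ✗
vin=V58: ✗
vin=V60: ✓ → 210189
vin=V28: ✓ → 14955
vin=V10: ✓ → 214979
vin=V80: ✗
vin=V51: ✓ → 13620
vin=V96: ✗
vin=V79: ✗
ford_sum = 210189 + 14955 + 214979 + 13620 = 453743
—
[mpg_count: mpg BETWEEN 15 AND 46 OR make IN ('BMW', 'Honda', 'Ford')]
vin=V23: ✓ → 1
vin=V77: ✓ → 1
vin=V58: ✓ → 1
vin=V60: ✓ → 1
vin=V28: ✓ → 1
vin=V10: ✓ → 1
vin=V80: ✓ → 1
vin=V51: ✓ → 1
vin=V96: ✓ → 1
vin=V79: ✓ → 1
mpg_count = COUNT(1, 1, 1, 1, 1, 1, 1, 1, 1, 1) = 10
—
[honda_count: make <> 'Honda' OR year >= 2008]
vin=V23: ✓ → 1
vin=V77: ✓ → 1
vin=V58: ✓ → 1
vin=V60: ✓ → 1
vin=V28: ✓ → 1
vin=V10: ✓ → 1
vin=V80: ✓ → 1
vin=V51: ✓ → 1
vin=V96: ✓ → 1
vin=V79: ✓ → 1
honda_count = COUNT(1, 1, 1, 1, 1, 1, 1, 1, 1, 1) = 10

ford_sum=453743, mpg_count=10, honda_count=10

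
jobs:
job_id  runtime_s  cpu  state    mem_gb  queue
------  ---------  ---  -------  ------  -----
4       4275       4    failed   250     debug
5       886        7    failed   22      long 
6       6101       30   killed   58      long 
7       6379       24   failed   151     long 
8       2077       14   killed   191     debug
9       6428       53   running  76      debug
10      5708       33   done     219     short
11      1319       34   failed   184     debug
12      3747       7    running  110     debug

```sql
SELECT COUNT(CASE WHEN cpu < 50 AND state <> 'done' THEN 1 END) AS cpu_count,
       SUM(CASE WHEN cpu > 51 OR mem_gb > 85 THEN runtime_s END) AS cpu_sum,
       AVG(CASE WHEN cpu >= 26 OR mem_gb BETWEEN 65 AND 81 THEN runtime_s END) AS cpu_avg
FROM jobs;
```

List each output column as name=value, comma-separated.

[cpu_count: cpu < 50 AND state <> 'done']
job_id=4: ✓ → 1
job_id=5: ✓ → 1
job_id=6: ✓ → 1
job_id=7: ✓ → 1
job_id=8: ✓ → 1
job_id=9: ✗
job_id=10: ✗
job_id=11: ✓ → 1
job_id=12: ✓ → 1
cpu_count = COUNT(1, 1, 1, 1, 1, 1, 1) = 7
—
[cpu_sum: cpu > 51 OR mem_gb > 85]
job_id=4: ✓ → 4275
job_id=5: ✗
job_id=6: ✗
job_id=7: ✓ → 6379
job_id=8: ✓ → 2077
job_id=9: ✓ → 6428
job_id=10: ✓ → 5708
job_id=11: ✓ → 1319
job_id=12: ✓ → 3747
cpu_sum = 4275 + 6379 + 2077 + 6428 + 5708 + 1319 + 3747 = 29933
—
[cpu_avg: cpu >= 26 OR mem_gb BETWEEN 65 AND 81]
job_id=4: ✗
job_id=5: ✗
job_id=6: ✓ → 6101
job_id=7: ✗
job_id=8: ✗
job_id=9: ✓ → 6428
job_id=10: ✓ → 5708
job_id=11: ✓ → 1319
job_id=12: ✗
cpu_avg = (6101 + 6428 + 5708 + 1319) / 4 = 4889

cpu_count=7, cpu_sum=29933, cpu_avg=4889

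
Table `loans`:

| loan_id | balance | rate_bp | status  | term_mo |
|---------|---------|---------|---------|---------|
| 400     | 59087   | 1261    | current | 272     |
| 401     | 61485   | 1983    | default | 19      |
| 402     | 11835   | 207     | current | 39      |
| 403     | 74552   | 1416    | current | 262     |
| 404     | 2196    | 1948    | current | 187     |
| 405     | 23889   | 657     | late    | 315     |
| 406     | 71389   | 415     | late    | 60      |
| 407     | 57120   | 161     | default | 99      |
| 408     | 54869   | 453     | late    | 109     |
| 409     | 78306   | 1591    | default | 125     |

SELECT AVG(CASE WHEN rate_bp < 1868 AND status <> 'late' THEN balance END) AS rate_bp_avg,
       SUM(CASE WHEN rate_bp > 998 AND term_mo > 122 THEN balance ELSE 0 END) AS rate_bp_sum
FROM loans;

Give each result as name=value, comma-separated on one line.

rate_bp_avg=56180, rate_bp_sum=214141

[rate_bp_avg: rate_bp < 1868 AND status <> 'late']
loan_id=400: ✓ → 59087
loan_id=401: ✗
loan_id=402: ✓ → 11835
loan_id=403: ✓ → 74552
loan_id=404: ✗
loan_id=405: ✗
loan_id=406: ✗
loan_id=407: ✓ → 57120
loan_id=408: ✗
loan_id=409: ✓ → 78306
rate_bp_avg = (59087 + 11835 + 74552 + 57120 + 78306) / 5 = 56180
—
[rate_bp_sum: rate_bp > 998 AND term_mo > 122]
loan_id=400: ✓ → 59087
loan_id=401: ✗
loan_id=402: ✗
loan_id=403: ✓ → 74552
loan_id=404: ✓ → 2196
loan_id=405: ✗
loan_id=406: ✗
loan_id=407: ✗
loan_id=408: ✗
loan_id=409: ✓ → 78306
rate_bp_sum = 59087 + 74552 + 2196 + 78306 = 214141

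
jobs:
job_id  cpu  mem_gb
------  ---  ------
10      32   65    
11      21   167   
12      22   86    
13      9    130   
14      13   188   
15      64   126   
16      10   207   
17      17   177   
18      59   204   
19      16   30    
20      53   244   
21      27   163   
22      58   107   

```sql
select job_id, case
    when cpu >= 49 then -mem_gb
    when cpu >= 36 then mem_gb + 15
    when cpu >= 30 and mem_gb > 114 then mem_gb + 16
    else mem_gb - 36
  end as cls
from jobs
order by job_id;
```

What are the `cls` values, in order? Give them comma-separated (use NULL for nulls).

29, 131, 50, 94, 152, -126, 171, 141, -204, -6, -244, 127, -107

job_id=10: ELSE → 29
job_id=11: ELSE → 131
job_id=12: ELSE → 50
job_id=13: ELSE → 94
job_id=14: ELSE → 152
job_id=15: cpu >= 49 → -126
job_id=16: ELSE → 171
job_id=17: ELSE → 141
job_id=18: cpu >= 49 → -204
job_id=19: ELSE → -6
job_id=20: cpu >= 49 → -244
job_id=21: ELSE → 127
job_id=22: cpu >= 49 → -107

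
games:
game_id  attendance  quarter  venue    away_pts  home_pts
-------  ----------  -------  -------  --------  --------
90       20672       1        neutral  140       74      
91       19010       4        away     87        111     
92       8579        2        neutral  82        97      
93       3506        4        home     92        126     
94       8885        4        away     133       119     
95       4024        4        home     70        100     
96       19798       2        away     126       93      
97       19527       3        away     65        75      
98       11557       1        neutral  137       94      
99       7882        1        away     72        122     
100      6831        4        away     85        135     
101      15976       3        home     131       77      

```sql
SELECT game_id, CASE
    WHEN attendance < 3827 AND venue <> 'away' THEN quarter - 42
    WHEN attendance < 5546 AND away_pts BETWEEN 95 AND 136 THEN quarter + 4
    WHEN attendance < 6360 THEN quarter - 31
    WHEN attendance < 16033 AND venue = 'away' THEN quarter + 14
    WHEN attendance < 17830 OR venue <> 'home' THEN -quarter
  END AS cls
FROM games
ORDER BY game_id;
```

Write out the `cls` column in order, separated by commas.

-1, -4, -2, -38, 18, -27, -2, -3, -1, 15, 18, -3

game_id=90: attendance < 17830 OR venue <> 'home' → -1
game_id=91: attendance < 17830 OR venue <> 'home' → -4
game_id=92: attendance < 17830 OR venue <> 'home' → -2
game_id=93: attendance < 3827 AND venue <> 'away' → -38
game_id=94: attendance < 16033 AND venue = 'away' → 18
game_id=95: attendance < 6360 → -27
game_id=96: attendance < 17830 OR venue <> 'home' → -2
game_id=97: attendance < 17830 OR venue <> 'home' → -3
game_id=98: attendance < 17830 OR venue <> 'home' → -1
game_id=99: attendance < 16033 AND venue = 'away' → 15
game_id=100: attendance < 16033 AND venue = 'away' → 18
game_id=101: attendance < 17830 OR venue <> 'home' → -3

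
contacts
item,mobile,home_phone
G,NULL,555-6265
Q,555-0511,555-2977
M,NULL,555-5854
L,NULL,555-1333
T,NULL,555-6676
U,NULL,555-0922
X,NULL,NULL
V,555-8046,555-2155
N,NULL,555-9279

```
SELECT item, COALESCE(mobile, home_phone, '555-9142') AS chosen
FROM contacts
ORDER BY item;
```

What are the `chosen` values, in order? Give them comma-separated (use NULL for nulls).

item=G: mobile=NULL, home_phone=555-6265 → 555-6265
item=L: mobile=NULL, home_phone=555-1333 → 555-1333
item=M: mobile=NULL, home_phone=555-5854 → 555-5854
item=N: mobile=NULL, home_phone=555-9279 → 555-9279
item=Q: mobile=555-0511 → 555-0511
item=T: mobile=NULL, home_phone=555-6676 → 555-6676
item=U: mobile=NULL, home_phone=555-0922 → 555-0922
item=V: mobile=555-8046 → 555-8046
item=X: mobile=NULL, home_phone=NULL, → literal 555-9142 → 555-9142

555-6265, 555-1333, 555-5854, 555-9279, 555-0511, 555-6676, 555-0922, 555-8046, 555-9142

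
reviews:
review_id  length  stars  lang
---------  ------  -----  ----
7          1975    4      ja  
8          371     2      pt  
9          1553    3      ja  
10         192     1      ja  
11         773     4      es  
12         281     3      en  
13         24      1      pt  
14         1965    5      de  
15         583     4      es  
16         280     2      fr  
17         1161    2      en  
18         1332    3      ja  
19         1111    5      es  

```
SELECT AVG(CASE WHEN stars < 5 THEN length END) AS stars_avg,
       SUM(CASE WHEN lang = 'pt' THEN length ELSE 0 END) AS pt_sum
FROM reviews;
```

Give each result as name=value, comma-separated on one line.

stars_avg=775, pt_sum=395

[stars_avg: stars < 5]
review_id=7: ✓ → 1975
review_id=8: ✓ → 371
review_id=9: ✓ → 1553
review_id=10: ✓ → 192
review_id=11: ✓ → 773
review_id=12: ✓ → 281
review_id=13: ✓ → 24
review_id=14: ✗
review_id=15: ✓ → 583
review_id=16: ✓ → 280
review_id=17: ✓ → 1161
review_id=18: ✓ → 1332
review_id=19: ✗
stars_avg = (1975 + 371 + 1553 + 192 + 773 + 281 + 24 + 583 + 280 + 1161 + 1332) / 11 = 775
—
[pt_sum: lang = 'pt']
review_id=7: ✗
review_id=8: ✓ → 371
review_id=9: ✗
review_id=10: ✗
review_id=11: ✗
review_id=12: ✗
review_id=13: ✓ → 24
review_id=14: ✗
review_id=15: ✗
review_id=16: ✗
review_id=17: ✗
review_id=18: ✗
review_id=19: ✗
pt_sum = 371 + 24 = 395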